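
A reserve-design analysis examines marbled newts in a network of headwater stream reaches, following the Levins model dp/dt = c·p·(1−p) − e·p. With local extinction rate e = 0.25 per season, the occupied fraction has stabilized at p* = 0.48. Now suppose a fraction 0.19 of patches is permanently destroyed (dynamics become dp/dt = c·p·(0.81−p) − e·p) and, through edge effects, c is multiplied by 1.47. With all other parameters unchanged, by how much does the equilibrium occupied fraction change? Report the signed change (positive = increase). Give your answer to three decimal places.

-0.024

Balance c(1−p*) = e gives c = e/(1 − 0.48000) = 0.25/0.52000 = 0.48077.
New p* = 0.81 − e/c = 0.81 − 0.25000/0.70673 = 0.45626.
Δp* = 0.45626 − 0.48000 = -0.02374.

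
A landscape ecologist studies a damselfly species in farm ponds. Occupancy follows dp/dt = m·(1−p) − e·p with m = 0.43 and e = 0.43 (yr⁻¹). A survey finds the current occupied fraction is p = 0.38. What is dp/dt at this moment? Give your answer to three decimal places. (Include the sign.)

0.103

Colonization term: m·(1−p) = 0.43×0.6200 = 0.26660.
Extinction term: e·p = 0.16340.
dp/dt = 0.26660 − 0.16340 = 0.10320.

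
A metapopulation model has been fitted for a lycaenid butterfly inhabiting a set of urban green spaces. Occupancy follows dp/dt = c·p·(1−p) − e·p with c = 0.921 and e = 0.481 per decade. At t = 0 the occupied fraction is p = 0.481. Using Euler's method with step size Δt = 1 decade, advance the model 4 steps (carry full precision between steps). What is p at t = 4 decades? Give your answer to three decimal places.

0.478

Update rule: p ← p + [c·p·(1−p) − e·p]·Δt with Δt = 1.
  1  |  dp/dt·Δt = -0.001443  |  p_1 = 0.479557
  2  |  dp/dt·Δt = -0.000802  |  p_2 = 0.478755
  3  |  dp/dt·Δt = -0.000447  |  p_3 = 0.478308
  4  |  dp/dt·Δt = -0.000250  |  p_4 = 0.478059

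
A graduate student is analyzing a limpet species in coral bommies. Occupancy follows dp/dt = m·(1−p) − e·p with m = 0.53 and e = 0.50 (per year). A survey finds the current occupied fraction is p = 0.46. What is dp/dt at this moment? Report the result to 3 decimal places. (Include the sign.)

Colonization term: m·(1−p) = 0.53×0.5400 = 0.28620.
Extinction term: e·p = 0.23000.
dp/dt = 0.28620 − 0.23000 = 0.05620.

0.056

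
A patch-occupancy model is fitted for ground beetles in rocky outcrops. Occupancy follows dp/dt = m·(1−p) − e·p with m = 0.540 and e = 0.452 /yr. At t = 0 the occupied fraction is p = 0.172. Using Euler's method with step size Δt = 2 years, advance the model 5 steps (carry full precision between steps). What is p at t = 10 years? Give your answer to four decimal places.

Update rule: p ← p + [m·(1−p) − e·p]·Δt with Δt = 2.
  1  |  dp/dt·Δt = +0.738752  |  p_1 = 0.910752
  2  |  dp/dt·Δt = -0.726932  |  p_2 = 0.183820
  3  |  dp/dt·Δt = +0.715301  |  p_3 = 0.899121
  4  |  dp/dt·Δt = -0.703856  |  p_4 = 0.195265
  5  |  dp/dt·Δt = +0.692595  |  p_5 = 0.887859

0.8879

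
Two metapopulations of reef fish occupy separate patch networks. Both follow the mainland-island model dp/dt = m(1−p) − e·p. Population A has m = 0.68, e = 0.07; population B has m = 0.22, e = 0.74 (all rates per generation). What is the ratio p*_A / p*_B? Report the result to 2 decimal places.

A: p*_A = m/(m+e) = 0.68/0.7500 = 0.9067.
B: p*_B = 0.22/0.9600 = 0.2292.
p*_A / p*_B = 0.9067/0.2292 = 3.9564.

3.96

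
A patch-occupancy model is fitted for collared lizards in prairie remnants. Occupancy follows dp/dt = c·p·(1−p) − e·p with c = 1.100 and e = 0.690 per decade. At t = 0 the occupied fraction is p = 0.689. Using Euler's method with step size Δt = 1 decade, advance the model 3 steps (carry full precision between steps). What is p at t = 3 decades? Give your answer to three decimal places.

0.394

Update rule: p ← p + [c·p·(1−p) − e·p]·Δt with Δt = 1.
  1  |  dp/dt·Δt = -0.239703  |  p_1 = 0.449297
  2  |  dp/dt·Δt = -0.037843  |  p_2 = 0.411454
  3  |  dp/dt·Δt = -0.017528  |  p_3 = 0.393926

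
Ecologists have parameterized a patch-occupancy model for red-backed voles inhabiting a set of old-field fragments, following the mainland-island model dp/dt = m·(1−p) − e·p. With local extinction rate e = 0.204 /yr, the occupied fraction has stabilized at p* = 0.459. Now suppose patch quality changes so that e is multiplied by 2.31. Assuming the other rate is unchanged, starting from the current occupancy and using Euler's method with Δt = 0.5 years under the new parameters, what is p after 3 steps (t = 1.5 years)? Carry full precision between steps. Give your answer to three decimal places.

0.328

Balance m(1−p*) = e·p* gives m = e·p*/(1−p*) = 0.204×0.45900/0.54100 = 0.17308.
Starting from p₀ = 0.45900; update p ← p + (dp/dt)·Δt with the new parameters.
t = 0.5: p = 0.45900 + (-0.06133) = 0.39767
t = 1: p = 0.39767 + (-0.04157) = 0.35610
t = 1.5: p = 0.35610 + (-0.02818) = 0.32792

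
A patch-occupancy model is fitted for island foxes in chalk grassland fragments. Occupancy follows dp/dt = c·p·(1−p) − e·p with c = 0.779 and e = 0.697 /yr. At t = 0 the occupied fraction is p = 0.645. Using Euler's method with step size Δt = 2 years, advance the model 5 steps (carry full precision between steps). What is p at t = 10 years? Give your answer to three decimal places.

Update rule: p ← p + [c·p·(1−p) − e·p]·Δt with Δt = 2.
step 1: Δp = -0.54239, p = 0.10261
step 2: Δp = +0.00042, p = 0.10304
step 3: Δp = +0.00036, p = 0.10339
step 4: Δp = +0.00030, p = 0.10370
step 5: Δp = +0.00025, p = 0.10395

0.104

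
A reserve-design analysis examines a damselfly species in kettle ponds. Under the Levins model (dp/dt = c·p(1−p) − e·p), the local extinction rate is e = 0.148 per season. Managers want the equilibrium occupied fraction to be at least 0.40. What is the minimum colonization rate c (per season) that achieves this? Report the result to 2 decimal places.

p* = 1 − e/c ≥ 0.40 requires e/c ≤ 0.6000, i.e. c ≥ e/0.6000.
c_min = 0.148/0.6000 = 0.2467.

0.25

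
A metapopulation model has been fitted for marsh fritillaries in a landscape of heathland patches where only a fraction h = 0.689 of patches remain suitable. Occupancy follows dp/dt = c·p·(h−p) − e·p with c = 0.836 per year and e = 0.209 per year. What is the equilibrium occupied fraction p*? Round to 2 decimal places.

Setting dp/dt = 0 and dividing by p* gives c·(h−p*) = e.
So p* = h − e/c = 0.689 − 0.209/0.836 = 0.689 − 0.2500 = 0.4390.

0.44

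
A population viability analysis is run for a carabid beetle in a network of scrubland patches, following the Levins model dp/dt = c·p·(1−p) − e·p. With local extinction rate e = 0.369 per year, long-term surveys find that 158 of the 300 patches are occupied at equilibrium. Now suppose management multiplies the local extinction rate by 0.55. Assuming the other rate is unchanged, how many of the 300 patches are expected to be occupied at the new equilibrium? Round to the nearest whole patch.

222

Observed p* = 158/300 = 0.52667.
Balance c(1−p*) = e gives c = e/(1 − 0.52667) = 0.369/0.47333 = 0.77958.
New p* = 1 − e/c = 1 − 0.20295/0.77958 = 0.73967.
Expected occupied = 300 × 0.73967 = 221.90 ≈ 222.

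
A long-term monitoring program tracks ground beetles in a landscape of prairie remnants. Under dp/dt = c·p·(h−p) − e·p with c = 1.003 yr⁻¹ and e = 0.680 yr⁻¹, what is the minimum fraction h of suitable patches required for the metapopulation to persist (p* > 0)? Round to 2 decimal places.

p* = h − e/c is positive only when h > e/c.
h_min = e/c = 0.680/1.003 = 0.6780.

0.68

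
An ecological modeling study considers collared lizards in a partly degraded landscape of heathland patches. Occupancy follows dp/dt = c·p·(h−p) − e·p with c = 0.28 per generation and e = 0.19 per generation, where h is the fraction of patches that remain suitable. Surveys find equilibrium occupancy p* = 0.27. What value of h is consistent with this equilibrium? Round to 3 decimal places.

At equilibrium c(h−p*) = e, so h = p* + e/c.
h = 0.27 + 0.19/0.28 = 0.27 + 0.6786 = 0.9486.

0.949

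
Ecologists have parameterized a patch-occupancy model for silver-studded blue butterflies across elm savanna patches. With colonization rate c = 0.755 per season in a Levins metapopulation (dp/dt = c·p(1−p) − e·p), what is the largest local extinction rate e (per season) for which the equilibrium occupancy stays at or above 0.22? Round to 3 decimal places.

1 − e/c ≥ 0.22 ⇒ e ≤ c(1 − 0.22) = 0.755 × 0.7800.
e_max = 0.5889.

0.589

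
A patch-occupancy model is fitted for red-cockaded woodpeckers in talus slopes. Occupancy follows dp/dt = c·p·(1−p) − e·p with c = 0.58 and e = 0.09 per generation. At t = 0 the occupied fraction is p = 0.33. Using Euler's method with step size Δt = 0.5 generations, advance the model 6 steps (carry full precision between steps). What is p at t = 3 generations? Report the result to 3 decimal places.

Update rule: p ← p + [c·p·(1−p) − e·p]·Δt with Δt = 0.5.
  1  |  dp/dt·Δt = +0.049269  |  p_1 = 0.379269
  2  |  dp/dt·Δt = +0.051206  |  p_2 = 0.430475
  3  |  dp/dt·Δt = +0.051727  |  p_3 = 0.482202
  4  |  dp/dt·Δt = +0.050709  |  p_4 = 0.532911
  5  |  dp/dt·Δt = +0.048205  |  p_5 = 0.581116
  6  |  dp/dt·Δt = +0.044442  |  p_6 = 0.625557

0.626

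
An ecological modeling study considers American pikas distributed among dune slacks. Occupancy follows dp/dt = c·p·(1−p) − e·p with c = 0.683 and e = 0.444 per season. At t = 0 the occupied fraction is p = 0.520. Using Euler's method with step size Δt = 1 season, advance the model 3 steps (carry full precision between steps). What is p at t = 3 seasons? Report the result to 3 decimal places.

Update rule: p ← p + [c·p·(1−p) − e·p]·Δt with Δt = 1.
t = 1: p = 0.52000 + (-0.06040) = 0.45960
t = 2: p = 0.45960 + (-0.03443) = 0.42517
t = 3: p = 0.42517 + (-0.02185) = 0.40332

0.403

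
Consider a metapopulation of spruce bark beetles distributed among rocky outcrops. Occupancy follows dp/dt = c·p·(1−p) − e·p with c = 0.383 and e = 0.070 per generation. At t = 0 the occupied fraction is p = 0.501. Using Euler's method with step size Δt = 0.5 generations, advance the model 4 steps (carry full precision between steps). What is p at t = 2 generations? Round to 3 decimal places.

0.614

Update rule: p ← p + [c·p·(1−p) − e·p]·Δt with Δt = 0.5.
t = 0.5: p = 0.50100 + (+0.03034) = 0.53134
t = 1: p = 0.53134 + (+0.02909) = 0.56043
t = 1.5: p = 0.56043 + (+0.02756) = 0.58799
t = 2: p = 0.58799 + (+0.02581) = 0.61380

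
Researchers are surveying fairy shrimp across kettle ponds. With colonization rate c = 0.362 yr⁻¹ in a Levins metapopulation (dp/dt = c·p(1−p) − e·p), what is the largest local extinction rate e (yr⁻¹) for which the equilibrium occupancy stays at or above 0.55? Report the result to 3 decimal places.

0.163

1 − e/c ≥ 0.55 ⇒ e ≤ c(1 − 0.55) = 0.362 × 0.4500.
e_max = 0.1629.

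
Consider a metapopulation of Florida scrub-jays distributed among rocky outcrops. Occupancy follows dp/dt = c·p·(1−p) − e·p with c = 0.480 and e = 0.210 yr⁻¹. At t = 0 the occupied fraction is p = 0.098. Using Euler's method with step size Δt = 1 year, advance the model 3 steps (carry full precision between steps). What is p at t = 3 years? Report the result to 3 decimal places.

0.174

Update rule: p ← p + [c·p·(1−p) − e·p]·Δt with Δt = 1.
p: 0.09800 → 0.11985  (Δp = +0.02185)
p: 0.11985 → 0.14531  (Δp = +0.02546)
p: 0.14531 → 0.17441  (Δp = +0.02910)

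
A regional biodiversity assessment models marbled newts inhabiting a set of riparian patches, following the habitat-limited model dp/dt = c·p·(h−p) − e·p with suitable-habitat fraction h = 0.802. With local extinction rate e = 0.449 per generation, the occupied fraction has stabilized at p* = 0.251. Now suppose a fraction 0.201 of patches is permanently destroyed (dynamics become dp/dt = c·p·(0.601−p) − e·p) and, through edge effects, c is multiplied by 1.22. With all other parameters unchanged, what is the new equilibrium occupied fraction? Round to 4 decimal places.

Balance c(h−p*) = e gives c = e/(0.802 − 0.25100) = 0.449/0.55100 = 0.81488.
New p* = 0.601 − e/c = 0.601 − 0.44900/0.99415 = 0.14936.

0.1494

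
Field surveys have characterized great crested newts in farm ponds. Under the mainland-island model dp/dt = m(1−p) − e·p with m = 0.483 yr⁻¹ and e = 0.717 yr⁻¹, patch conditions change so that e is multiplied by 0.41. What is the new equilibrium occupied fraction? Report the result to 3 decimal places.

Before: p* = 0.483/(0.483+0.717) = 0.4025.
After: m = 0.483, e = 0.29397; p* = 0.483/0.7770 = 0.6216.

0.622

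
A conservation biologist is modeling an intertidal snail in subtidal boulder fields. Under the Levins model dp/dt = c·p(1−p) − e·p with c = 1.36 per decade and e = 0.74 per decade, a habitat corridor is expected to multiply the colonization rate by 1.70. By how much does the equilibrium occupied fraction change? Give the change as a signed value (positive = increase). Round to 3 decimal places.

Before: p* = 1 − 0.74/1.36 = 0.4559.
After the change, c = 2.312, e = 0.74, so p* = 1 − 0.74/2.312 = 0.6799.
Δp* = 0.6799 − 0.4559 = +0.2240.

0.224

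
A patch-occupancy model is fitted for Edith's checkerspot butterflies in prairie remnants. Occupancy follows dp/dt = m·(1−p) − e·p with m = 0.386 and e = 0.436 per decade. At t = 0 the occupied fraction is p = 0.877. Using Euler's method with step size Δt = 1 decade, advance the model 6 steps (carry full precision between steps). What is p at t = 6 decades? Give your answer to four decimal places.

Update rule: p ← p + [m·(1−p) − e·p]·Δt with Δt = 1.
step 1: Δp = -0.33489, p = 0.54211
step 2: Δp = -0.05961, p = 0.48249
step 3: Δp = -0.01061, p = 0.47188
step 4: Δp = -0.00189, p = 0.47000
step 5: Δp = -0.00034, p = 0.46966
step 6: Δp = -0.00006, p = 0.46960

0.4696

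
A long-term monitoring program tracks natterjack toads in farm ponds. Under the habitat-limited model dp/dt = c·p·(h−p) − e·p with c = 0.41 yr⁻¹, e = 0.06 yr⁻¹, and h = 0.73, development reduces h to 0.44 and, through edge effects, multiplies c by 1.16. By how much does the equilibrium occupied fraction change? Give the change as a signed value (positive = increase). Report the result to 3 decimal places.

-0.270

Before: p* = h − e/c = 0.73 − 0.06/0.41 = 0.73 − 0.1463 = 0.5837.
After: c = 0.4756, e = 0.06, h = 0.44; p* = 0.44 − 0.06/0.4756 = 0.3138.
Δp* = 0.3138 − 0.5837 = -0.2698.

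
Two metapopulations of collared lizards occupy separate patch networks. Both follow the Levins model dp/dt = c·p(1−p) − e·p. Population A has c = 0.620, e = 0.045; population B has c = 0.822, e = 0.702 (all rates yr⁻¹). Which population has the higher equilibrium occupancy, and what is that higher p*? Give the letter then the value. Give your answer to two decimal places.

A, 0.93

A: p*_A = 1 − 0.045/0.620 = 0.9274.
B: p*_B = 1 − 0.702/0.822 = 0.1460.
A is higher at 0.9274.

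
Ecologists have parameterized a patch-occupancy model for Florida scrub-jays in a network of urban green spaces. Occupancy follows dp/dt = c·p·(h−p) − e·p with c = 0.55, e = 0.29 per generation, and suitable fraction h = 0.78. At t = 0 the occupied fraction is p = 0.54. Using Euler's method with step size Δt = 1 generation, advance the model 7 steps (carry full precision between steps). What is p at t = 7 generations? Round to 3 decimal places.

Update rule: p ← p + [c·p·(h−p) − e·p]·Δt with Δt = 1.
  1  |  dp/dt·Δt = -0.085320  |  p_1 = 0.454680
  2  |  dp/dt·Δt = -0.050503  |  p_2 = 0.404177
  3  |  dp/dt·Δt = -0.033667  |  p_3 = 0.370510
  4  |  dp/dt·Δt = -0.024002  |  p_4 = 0.346508
  5  |  dp/dt·Δt = -0.017873  |  p_5 = 0.328635
  6  |  dp/dt·Δt = -0.013720  |  p_6 = 0.314915
  7  |  dp/dt·Δt = -0.010771  |  p_7 = 0.304144

0.304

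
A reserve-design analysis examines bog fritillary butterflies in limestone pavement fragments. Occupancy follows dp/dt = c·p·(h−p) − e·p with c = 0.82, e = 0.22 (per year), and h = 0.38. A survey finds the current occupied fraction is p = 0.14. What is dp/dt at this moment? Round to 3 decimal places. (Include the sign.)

Colonization term: c·p·(h−p) = 0.82×0.14×0.2400 = 0.02755.
Extinction term: e·p = 0.03080.
dp/dt = 0.02755 − 0.03080 = -0.00325.

-0.003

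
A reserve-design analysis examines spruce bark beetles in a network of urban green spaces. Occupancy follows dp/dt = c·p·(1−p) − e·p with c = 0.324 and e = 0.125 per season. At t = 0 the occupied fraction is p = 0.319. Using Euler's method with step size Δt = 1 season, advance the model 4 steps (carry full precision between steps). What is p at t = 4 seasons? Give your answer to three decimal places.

0.436

Update rule: p ← p + [c·p·(1−p) − e·p]·Δt with Δt = 1.
t = 1: p = 0.31900 + (+0.03051) = 0.34951
t = 2: p = 0.34951 + (+0.02997) = 0.37948
t = 3: p = 0.37948 + (+0.02886) = 0.40834
t = 4: p = 0.40834 + (+0.02724) = 0.43558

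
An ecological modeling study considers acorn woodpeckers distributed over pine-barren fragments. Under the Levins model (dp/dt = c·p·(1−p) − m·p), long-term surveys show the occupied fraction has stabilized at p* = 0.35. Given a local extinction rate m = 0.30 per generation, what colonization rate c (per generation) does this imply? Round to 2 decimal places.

At equilibrium c(1−p*) = m, so c = m/(1−p*).
c = 0.30/(1 − 0.35) = 0.30/0.6500 = 0.4615.

0.46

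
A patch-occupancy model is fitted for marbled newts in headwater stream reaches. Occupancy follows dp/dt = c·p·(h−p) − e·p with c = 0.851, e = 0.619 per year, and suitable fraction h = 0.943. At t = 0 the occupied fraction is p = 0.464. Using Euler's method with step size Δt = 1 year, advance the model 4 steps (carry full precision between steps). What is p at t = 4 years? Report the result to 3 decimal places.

Update rule: p ← p + [c·p·(h−p) − e·p]·Δt with Δt = 1.
t = 1: p = 0.46400 + (-0.09808) = 0.36592
t = 2: p = 0.36592 + (-0.04680) = 0.31912
t = 3: p = 0.31912 + (-0.02811) = 0.29101
t = 4: p = 0.29101 + (-0.01867) = 0.27234

0.272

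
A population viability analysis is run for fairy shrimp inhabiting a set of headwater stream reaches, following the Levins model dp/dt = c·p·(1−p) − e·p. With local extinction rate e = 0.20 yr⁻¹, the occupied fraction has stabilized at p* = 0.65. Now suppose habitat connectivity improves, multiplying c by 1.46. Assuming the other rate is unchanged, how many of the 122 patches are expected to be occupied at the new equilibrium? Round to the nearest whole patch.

Balance c(1−p*) = e gives c = e/(1 − 0.65000) = 0.20/0.35000 = 0.57143.
New p* = 1 − e/c = 1 − 0.20000/0.83429 = 0.76028.
Expected occupied = 122 × 0.76028 = 92.75 ≈ 93.

93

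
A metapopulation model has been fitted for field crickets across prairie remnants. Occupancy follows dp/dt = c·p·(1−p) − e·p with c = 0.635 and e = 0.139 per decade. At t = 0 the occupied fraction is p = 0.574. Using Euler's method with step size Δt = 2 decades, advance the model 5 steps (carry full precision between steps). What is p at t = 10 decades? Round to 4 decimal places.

0.7811

Update rule: p ← p + [c·p·(1−p) − e·p]·Δt with Δt = 2.
  1  |  dp/dt·Δt = +0.150973  |  p_1 = 0.724973
  2  |  dp/dt·Δt = +0.051679  |  p_2 = 0.776652
  3  |  dp/dt·Δt = +0.004389  |  p_3 = 0.781042
  4  |  dp/dt·Δt = +0.000060  |  p_4 = 0.781102
  5  |  dp/dt·Δt = +0.000000  |  p_5 = 0.781102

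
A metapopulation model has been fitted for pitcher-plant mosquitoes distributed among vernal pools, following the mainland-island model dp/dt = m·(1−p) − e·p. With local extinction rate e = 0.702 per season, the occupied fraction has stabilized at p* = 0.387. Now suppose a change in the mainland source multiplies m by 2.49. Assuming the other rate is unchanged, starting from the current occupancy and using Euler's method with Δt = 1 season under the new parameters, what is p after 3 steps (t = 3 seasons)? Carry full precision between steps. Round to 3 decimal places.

Balance m(1−p*) = e·p* gives m = e·p*/(1−p*) = 0.702×0.38700/0.61300 = 0.44319.
Starting from p₀ = 0.38700; update p ← p + (dp/dt)·Δt with the new parameters.
p: 0.38700 → 0.79179  (Δp = +0.40479)
p: 0.79179 → 0.46572  (Δp = -0.32608)
p: 0.46572 → 0.72838  (Δp = +0.26267)

0.728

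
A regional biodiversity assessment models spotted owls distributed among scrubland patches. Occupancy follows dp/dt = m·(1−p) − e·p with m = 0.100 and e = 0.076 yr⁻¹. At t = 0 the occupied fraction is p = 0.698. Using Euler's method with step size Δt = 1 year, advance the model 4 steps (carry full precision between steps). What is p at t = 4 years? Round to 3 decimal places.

0.628

Update rule: p ← p + [m·(1−p) − e·p]·Δt with Δt = 1.
  1  |  dp/dt·Δt = -0.022848  |  p_1 = 0.675152
  2  |  dp/dt·Δt = -0.018827  |  p_2 = 0.656325
  3  |  dp/dt·Δt = -0.015513  |  p_3 = 0.640812
  4  |  dp/dt·Δt = -0.012783  |  p_4 = 0.628029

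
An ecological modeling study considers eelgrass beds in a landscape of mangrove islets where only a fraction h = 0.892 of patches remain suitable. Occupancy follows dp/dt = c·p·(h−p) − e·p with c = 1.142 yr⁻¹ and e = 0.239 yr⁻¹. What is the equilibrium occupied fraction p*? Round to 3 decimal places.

0.683

Setting dp/dt = 0 and dividing by p* gives c·(h−p*) = e.
So p* = h − e/c = 0.892 − 0.239/1.142 = 0.892 − 0.2093 = 0.6827.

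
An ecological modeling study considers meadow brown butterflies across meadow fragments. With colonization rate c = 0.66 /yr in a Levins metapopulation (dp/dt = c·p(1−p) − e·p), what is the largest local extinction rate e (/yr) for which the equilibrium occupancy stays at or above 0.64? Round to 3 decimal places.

0.238

1 − e/c ≥ 0.64 ⇒ e ≤ c(1 − 0.64) = 0.66 × 0.3600.
e_max = 0.2376.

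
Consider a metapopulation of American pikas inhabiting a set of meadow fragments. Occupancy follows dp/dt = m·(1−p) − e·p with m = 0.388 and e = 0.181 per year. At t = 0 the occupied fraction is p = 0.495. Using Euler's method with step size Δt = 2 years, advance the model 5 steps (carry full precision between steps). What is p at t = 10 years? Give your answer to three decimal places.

0.682

Update rule: p ← p + [m·(1−p) − e·p]·Δt with Δt = 2.
p: 0.49500 → 0.70769  (Δp = +0.21269)
p: 0.70769 → 0.67834  (Δp = -0.02935)
p: 0.67834 → 0.68239  (Δp = +0.00405)
p: 0.68239 → 0.68183  (Δp = -0.00056)
p: 0.68183 → 0.68191  (Δp = +0.00008)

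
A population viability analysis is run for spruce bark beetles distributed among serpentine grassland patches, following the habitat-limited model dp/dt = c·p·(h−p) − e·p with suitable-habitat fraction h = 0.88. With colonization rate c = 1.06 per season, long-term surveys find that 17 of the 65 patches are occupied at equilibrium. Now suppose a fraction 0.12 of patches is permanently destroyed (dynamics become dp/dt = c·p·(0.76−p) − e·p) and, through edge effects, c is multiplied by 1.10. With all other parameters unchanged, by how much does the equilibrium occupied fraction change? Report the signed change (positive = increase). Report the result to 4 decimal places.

-0.0638

Observed p* = 17/65 = 0.26154.
Balance c(h−p*) = e gives e = 1.06×(0.88 − 0.26154) = 0.65557.
New p* = 0.76 − e/c = 0.76 − 0.65557/1.16600 = 0.19776.
Δp* = 0.19776 − 0.26154 = -0.06378.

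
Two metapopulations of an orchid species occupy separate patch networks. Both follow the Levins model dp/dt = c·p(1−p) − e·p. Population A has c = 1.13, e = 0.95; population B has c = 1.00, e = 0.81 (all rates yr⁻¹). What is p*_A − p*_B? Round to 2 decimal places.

-0.03

A: p*_A = 1 − 0.95/1.13 = 0.1593.
B: p*_B = 1 − 0.81/1.00 = 0.1900.
p*_A − p*_B = 0.1593 − 0.1900 = -0.0307.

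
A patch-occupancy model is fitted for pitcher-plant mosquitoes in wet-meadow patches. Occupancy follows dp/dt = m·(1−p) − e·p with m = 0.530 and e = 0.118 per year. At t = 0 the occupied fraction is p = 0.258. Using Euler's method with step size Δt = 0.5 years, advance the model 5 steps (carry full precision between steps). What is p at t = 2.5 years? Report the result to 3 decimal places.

Update rule: p ← p + [m·(1−p) − e·p]·Δt with Δt = 0.5.
t = 0.5: p = 0.25800 + (+0.18141) = 0.43941
t = 1: p = 0.43941 + (+0.12263) = 0.56204
t = 1.5: p = 0.56204 + (+0.08290) = 0.64494
t = 2: p = 0.64494 + (+0.05604) = 0.70098
t = 2.5: p = 0.70098 + (+0.03788) = 0.73886

0.739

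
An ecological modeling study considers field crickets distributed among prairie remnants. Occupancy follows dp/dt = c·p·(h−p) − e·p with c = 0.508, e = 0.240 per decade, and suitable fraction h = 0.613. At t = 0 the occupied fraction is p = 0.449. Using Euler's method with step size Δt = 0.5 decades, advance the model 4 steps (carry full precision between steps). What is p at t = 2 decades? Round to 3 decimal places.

Update rule: p ← p + [c·p·(h−p) − e·p]·Δt with Δt = 0.5.
  1  |  dp/dt·Δt = -0.035176  |  p_1 = 0.413824
  2  |  dp/dt·Δt = -0.028723  |  p_2 = 0.385100
  3  |  dp/dt·Δt = -0.023920  |  p_3 = 0.361180
  4  |  dp/dt·Δt = -0.020240  |  p_4 = 0.340941

0.341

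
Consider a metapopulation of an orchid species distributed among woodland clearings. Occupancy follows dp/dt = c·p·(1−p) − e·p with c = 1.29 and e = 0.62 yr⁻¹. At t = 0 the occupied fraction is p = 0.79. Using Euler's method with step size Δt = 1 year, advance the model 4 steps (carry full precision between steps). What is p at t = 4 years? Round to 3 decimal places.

0.519

Update rule: p ← p + [c·p·(1−p) − e·p]·Δt with Δt = 1.
t = 1: p = 0.79000 + (-0.27579) = 0.51421
t = 2: p = 0.51421 + (+0.00343) = 0.51764
t = 3: p = 0.51764 + (+0.00116) = 0.51880
t = 4: p = 0.51880 + (+0.00039) = 0.51919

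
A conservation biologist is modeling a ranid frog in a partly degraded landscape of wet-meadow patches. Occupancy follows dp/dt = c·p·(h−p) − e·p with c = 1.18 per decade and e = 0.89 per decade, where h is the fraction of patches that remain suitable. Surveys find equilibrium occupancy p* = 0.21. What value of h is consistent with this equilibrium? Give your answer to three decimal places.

0.964

At equilibrium c(h−p*) = e, so h = p* + e/c.
h = 0.21 + 0.89/1.18 = 0.21 + 0.7542 = 0.9642.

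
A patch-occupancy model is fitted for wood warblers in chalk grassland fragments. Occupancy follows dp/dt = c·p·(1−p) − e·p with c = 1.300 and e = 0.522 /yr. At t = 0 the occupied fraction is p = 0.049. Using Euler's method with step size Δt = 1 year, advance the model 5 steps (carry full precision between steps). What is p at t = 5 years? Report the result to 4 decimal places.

0.4476

Update rule: p ← p + [c·p·(1−p) − e·p]·Δt with Δt = 1.
t = 1: p = 0.04900 + (+0.03500) = 0.08400
t = 2: p = 0.08400 + (+0.05618) = 0.14018
t = 3: p = 0.14018 + (+0.08351) = 0.22369
t = 4: p = 0.22369 + (+0.10898) = 0.33268
t = 5: p = 0.33268 + (+0.11495) = 0.44762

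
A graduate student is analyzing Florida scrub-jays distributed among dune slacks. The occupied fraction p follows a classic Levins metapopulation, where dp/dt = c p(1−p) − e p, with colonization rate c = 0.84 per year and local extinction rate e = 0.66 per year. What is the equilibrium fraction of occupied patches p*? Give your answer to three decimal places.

Setting dp/dt = 0 and dividing through by p* gives c·(1−p*) = e.
So p* = 1 − e/c = 1 − 0.66/0.84 = 1 − 0.7857 = 0.2143.

0.214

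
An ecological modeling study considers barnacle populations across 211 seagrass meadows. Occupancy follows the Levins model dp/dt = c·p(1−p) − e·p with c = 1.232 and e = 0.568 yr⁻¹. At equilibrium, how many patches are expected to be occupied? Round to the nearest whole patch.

p* = 1 − e/c = 1 − 0.568/1.232 = 0.5390.
Expected occupied patches = N × p* = 211 × 0.5390 = 113.72 ≈ 114.

114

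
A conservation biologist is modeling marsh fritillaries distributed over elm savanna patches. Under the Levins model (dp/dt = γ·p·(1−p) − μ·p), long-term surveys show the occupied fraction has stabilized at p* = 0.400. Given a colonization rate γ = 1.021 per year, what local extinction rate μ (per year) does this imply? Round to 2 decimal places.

0.61

At equilibrium γ(1−p*) = μ.
μ = 1.021 × (1 − 0.400) = 1.021 × 0.6000 = 0.6126.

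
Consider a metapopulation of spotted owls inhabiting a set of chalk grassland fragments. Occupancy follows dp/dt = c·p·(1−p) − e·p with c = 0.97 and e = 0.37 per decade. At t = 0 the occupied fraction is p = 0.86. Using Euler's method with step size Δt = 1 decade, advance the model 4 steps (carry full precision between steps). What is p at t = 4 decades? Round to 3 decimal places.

Update rule: p ← p + [c·p·(1−p) − e·p]·Δt with Δt = 1.
step 1: Δp = -0.20141, p = 0.65859
step 2: Δp = -0.02557, p = 0.63301
step 3: Δp = -0.00888, p = 0.62414
step 4: Δp = -0.00338, p = 0.62076

0.621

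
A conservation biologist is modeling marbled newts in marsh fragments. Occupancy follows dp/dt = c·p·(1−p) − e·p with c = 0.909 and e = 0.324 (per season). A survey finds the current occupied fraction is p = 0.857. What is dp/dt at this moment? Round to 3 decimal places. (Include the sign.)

-0.166

Colonization term: c·p·(1−p) = 0.909×0.857×0.1430 = 0.11140.
Extinction term: e·p = 0.27767.
dp/dt = 0.11140 − 0.27767 = -0.16627.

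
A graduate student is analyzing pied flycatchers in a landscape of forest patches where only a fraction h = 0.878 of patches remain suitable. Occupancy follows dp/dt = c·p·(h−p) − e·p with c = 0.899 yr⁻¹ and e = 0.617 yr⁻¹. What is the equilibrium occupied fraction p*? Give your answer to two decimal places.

0.19

Setting dp/dt = 0 and dividing by p* gives c·(h−p*) = e.
So p* = h − e/c = 0.878 − 0.617/0.899 = 0.878 − 0.6863 = 0.1917.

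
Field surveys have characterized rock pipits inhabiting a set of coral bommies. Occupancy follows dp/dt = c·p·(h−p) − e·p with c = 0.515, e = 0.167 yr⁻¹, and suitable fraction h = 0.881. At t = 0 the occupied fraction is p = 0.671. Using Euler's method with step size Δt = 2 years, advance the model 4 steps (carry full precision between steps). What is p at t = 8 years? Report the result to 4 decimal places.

0.5591

Update rule: p ← p + [c·p·(h−p) − e·p]·Δt with Δt = 2.
  1  |  dp/dt·Δt = -0.078977  |  p_1 = 0.592023
  2  |  dp/dt·Δt = -0.021522  |  p_2 = 0.570501
  3  |  dp/dt·Δt = -0.008093  |  p_3 = 0.562408
  4  |  dp/dt·Δt = -0.003290  |  p_4 = 0.559118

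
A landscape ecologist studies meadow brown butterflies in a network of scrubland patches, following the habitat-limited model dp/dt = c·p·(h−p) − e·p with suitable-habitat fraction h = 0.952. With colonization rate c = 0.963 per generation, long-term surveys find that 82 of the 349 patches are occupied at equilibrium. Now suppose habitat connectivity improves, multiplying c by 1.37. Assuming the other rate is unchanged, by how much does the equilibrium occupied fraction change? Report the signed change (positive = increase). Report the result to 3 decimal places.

0.194

Observed p* = 82/349 = 0.23496.
Balance c(h−p*) = e gives e = 0.963×(0.952 − 0.23496) = 0.69051.
New p* = 0.952 − e/c = 0.952 − 0.69051/1.31931 = 0.42861.
Δp* = 0.42861 − 0.23496 = +0.19365.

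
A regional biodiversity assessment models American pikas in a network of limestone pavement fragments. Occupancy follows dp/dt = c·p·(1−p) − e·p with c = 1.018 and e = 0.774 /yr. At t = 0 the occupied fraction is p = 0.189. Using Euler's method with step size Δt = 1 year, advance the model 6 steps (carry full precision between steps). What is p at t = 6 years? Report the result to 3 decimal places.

Update rule: p ← p + [c·p·(1−p) − e·p]·Δt with Δt = 1.
step 1: Δp = +0.00975, p = 0.19875
step 2: Δp = +0.00828, p = 0.20703
step 3: Δp = +0.00688, p = 0.21392
step 4: Δp = +0.00561, p = 0.21953
step 5: Δp = +0.00450, p = 0.22403
step 6: Δp = +0.00357, p = 0.22760

0.228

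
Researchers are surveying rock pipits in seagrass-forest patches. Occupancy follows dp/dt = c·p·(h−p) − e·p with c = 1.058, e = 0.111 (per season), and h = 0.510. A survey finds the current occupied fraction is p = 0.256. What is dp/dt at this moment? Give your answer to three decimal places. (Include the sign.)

Colonization term: c·p·(h−p) = 1.058×0.256×0.2540 = 0.06880.
Extinction term: e·p = 0.02842.
dp/dt = 0.06880 − 0.02842 = 0.04038.

0.040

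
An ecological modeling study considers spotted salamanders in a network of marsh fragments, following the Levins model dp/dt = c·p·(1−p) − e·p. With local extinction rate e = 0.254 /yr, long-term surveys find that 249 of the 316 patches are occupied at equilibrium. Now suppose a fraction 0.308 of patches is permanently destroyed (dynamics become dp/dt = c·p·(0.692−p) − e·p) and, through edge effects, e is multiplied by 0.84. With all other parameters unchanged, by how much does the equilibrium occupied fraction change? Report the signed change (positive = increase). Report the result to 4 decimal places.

-0.2741

Observed p* = 249/316 = 0.78797.
Balance c(1−p*) = e gives c = e/(1 − 0.78797) = 0.254/0.21203 = 1.19794.
New p* = 0.692 − e/c = 0.692 − 0.21336/1.19794 = 0.51389.
Δp* = 0.51389 − 0.78797 = -0.27408.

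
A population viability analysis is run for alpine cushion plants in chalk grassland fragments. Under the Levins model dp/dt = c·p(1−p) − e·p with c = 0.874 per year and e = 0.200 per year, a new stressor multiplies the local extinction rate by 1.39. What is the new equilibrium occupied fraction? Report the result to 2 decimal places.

0.68

Before: p* = 1 − 0.200/0.874 = 0.7712.
After the change, c = 0.874, e = 0.278, so p* = 1 − 0.278/0.874 = 0.6819.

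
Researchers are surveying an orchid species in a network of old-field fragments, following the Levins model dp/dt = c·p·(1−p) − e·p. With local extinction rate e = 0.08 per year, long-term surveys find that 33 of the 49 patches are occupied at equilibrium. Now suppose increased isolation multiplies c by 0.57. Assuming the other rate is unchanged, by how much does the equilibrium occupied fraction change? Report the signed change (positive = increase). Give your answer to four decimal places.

-0.2463

Observed p* = 33/49 = 0.67347.
Balance c(1−p*) = e gives c = e/(1 − 0.67347) = 0.08/0.32653 = 0.24500.
New p* = 1 − e/c = 1 − 0.08000/0.13965 = 0.42714.
Δp* = 0.42714 − 0.67347 = -0.24633.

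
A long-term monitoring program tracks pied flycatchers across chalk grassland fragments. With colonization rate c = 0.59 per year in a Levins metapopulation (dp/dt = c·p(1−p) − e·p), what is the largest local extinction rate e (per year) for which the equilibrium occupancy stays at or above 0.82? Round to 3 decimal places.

0.106

1 − e/c ≥ 0.82 ⇒ e ≤ c(1 − 0.82) = 0.59 × 0.1800.
e_max = 0.1062.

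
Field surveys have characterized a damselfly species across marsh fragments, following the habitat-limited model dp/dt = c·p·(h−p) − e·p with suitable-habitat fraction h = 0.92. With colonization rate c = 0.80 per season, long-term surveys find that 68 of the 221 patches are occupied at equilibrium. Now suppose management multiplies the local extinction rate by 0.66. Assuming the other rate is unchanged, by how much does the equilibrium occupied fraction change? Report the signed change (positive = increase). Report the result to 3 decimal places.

0.208

Observed p* = 68/221 = 0.30769.
Balance c(h−p*) = e gives e = 0.80×(0.92 − 0.30769) = 0.48985.
New p* = 0.92 − e/c = 0.92 − 0.32330/0.80000 = 0.51588.
Δp* = 0.51588 − 0.30769 = +0.20819.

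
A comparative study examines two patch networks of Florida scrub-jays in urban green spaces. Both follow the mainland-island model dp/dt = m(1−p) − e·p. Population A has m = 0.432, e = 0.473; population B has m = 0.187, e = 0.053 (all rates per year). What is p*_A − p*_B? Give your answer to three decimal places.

-0.302

A: p*_A = m/(m+e) = 0.432/0.9050 = 0.4773.
B: p*_B = 0.187/0.2400 = 0.7792.
p*_A − p*_B = 0.4773 − 0.7792 = -0.3018.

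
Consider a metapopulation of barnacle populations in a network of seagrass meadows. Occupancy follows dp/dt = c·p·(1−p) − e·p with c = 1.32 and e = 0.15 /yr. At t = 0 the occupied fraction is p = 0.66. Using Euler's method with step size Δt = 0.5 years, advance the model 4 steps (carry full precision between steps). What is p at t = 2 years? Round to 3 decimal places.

Update rule: p ← p + [c·p·(1−p) − e·p]·Δt with Δt = 0.5.
t = 0.5: p = 0.66000 + (+0.09860) = 0.75860
t = 1: p = 0.75860 + (+0.06397) = 0.82257
t = 1.5: p = 0.82257 + (+0.03463) = 0.85720
t = 2: p = 0.85720 + (+0.01650) = 0.87370

0.874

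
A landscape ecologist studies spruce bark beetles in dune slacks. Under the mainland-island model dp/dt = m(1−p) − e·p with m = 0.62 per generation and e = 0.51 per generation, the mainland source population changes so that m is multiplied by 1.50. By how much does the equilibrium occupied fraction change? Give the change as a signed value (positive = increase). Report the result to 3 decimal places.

0.097

Before: p* = 0.62/(0.62+0.51) = 0.5487.
After: m = 0.93, e = 0.51; p* = 0.93/1.4400 = 0.6458.
Δp* = 0.6458 − 0.5487 = +0.0972.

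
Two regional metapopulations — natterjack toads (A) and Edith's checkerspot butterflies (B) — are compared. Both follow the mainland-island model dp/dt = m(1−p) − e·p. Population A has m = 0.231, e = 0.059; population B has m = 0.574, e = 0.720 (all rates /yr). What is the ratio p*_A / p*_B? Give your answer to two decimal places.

1.80

A: p*_A = m/(m+e) = 0.231/0.2900 = 0.7966.
B: p*_B = 0.574/1.2940 = 0.4436.
p*_A / p*_B = 0.7966/0.4436 = 1.7957.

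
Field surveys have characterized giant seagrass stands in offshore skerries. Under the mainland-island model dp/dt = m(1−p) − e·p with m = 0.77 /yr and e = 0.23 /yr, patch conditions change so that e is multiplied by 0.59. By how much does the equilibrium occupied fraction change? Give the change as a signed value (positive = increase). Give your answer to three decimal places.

Before: p* = 0.77/(0.77+0.23) = 0.7700.
After: m = 0.77, e = 0.1357; p* = 0.77/0.9057 = 0.8502.
Δp* = 0.8502 − 0.7700 = +0.0802.

0.080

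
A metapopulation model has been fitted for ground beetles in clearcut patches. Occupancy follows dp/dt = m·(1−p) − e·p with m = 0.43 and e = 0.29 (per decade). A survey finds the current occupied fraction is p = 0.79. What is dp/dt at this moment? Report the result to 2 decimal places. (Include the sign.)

-0.14

Colonization term: m·(1−p) = 0.43×0.2100 = 0.09030.
Extinction term: e·p = 0.22910.
dp/dt = 0.09030 − 0.22910 = -0.13880.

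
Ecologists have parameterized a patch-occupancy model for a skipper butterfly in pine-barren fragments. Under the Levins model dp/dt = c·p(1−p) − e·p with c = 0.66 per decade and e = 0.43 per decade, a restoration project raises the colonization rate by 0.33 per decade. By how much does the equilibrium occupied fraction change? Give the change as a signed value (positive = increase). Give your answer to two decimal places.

Before: p* = 1 − 0.43/0.66 = 0.3485.
After the change, c = 0.99, e = 0.43, so p* = 1 − 0.43/0.99 = 0.5657.
Δp* = 0.5657 − 0.3485 = +0.2172.

0.22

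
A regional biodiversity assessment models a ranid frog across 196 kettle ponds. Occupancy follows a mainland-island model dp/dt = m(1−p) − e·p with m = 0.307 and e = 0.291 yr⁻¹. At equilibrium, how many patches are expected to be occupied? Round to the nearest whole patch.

p* = m/(m+e) = 0.307/0.5980 = 0.5134.
Expected occupied patches = N × p* = 196 × 0.5134 = 100.62 ≈ 101.

101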